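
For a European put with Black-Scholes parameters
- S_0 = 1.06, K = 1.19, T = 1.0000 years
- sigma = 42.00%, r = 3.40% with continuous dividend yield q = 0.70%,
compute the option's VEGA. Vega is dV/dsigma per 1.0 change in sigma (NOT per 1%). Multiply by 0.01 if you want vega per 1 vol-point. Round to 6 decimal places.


d1 = -0.0011533310; d2 = -0.4211533310
phi(d1) = 0.3989420151; exp(-qT) = 0.9930244429; exp(-rT) = 0.9665715046
Vega = S * exp(-qT) * phi(d1) * sqrt(T) = 1.0600 * 0.9930244429 * 0.3989420151 * 1.0000000000 = 0.419929

Answer: Vega = 0.419929


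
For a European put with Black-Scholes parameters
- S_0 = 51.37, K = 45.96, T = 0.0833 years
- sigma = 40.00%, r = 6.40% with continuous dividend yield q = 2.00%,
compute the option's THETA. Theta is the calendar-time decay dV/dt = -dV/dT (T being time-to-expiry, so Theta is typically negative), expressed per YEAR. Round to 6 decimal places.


Answer: Theta = -7.780732

Derivation:
d1 = 1.0534023080; d2 = 0.9379553505
phi(d1) = 0.2290610437; exp(-qT) = 0.9983353870; exp(-rT) = 0.9946829856
Theta = -S*exp(-qT)*phi(d1)*sigma/(2*sqrt(T)) + r*K*exp(-rT)*N(-d2) - q*S*exp(-qT)*N(-d1)
N(-d1) = 0.1460783234; N(-d2) = 0.1741336781; sqrt(T) = 0.2886173938
Term 1 = -51.3700 * 0.9983353870 * 0.2290610437 * 0.4000 / (2 * 0.2886173938) = -8.1403815497
Term 2 = 0.0640 * 45.9600 * 0.9946829856 * 0.1741336781 = 0.5094803713
Term 3 = -0.0200 * 51.3700 * 0.9983353870 * 0.1460783234 = -0.1498310429
Theta = -8.1403815497 + (0.5094803713) + (-0.1498310429) = -7.780732


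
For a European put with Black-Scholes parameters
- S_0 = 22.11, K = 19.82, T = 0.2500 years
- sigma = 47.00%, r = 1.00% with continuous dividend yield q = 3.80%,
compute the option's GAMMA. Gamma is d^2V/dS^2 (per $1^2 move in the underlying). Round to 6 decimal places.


Answer: Gamma = 0.065272

Derivation:
d1 = 0.5529828339; d2 = 0.3179828339
phi(d1) = 0.3423801736; exp(-qT) = 0.9905449824; exp(-rT) = 0.9975031224
Gamma = exp(-qT) * phi(d1) / (S * sigma * sqrt(T)) = 0.9905449824 * 0.3423801736 / (22.1100 * 0.4700 * 0.5000000000) = 0.065272


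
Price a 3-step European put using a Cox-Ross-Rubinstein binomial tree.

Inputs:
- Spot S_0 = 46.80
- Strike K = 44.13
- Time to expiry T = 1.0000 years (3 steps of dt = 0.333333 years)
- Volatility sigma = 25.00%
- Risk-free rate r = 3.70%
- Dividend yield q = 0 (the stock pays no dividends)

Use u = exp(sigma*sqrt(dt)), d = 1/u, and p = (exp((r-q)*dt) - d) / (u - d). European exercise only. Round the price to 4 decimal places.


dt = T/N = 0.333333
u = exp(sigma*sqrt(dt)) = 1.155274; d = 1/u = 0.865596
p = (exp((r-q)*dt) - d) / (u - d) = 0.506818
Discount per step: exp(-r*dt) = 0.987742
Stock lattice S(k, i) with i counting down-moves:
  k=0: S(0,0) = 46.8000
  k=1: S(1,0) = 54.0668; S(1,1) = 40.5099
  k=2: S(2,0) = 62.4620; S(2,1) = 46.8000; S(2,2) = 35.0652
  k=3: S(3,0) = 72.1607; S(3,1) = 54.0668; S(3,2) = 40.5099; S(3,3) = 30.3522
Terminal payoffs V(N, i) = max(K - S_T, 0):
  V(3,0) = 0.000000; V(3,1) = 0.000000; V(3,2) = 3.620131; V(3,3) = 13.777755
Backward induction: V(k, i) = exp(-r*dt) * [p * V(k+1, i) + (1-p) * V(k+1, i+1)].
  V(2,0) = exp(-r*dt) * [p*0.000000 + (1-p)*0.000000] = 0.000000
  V(2,1) = exp(-r*dt) * [p*0.000000 + (1-p)*3.620131] = 1.763500
  V(2,2) = exp(-r*dt) * [p*3.620131 + (1-p)*13.777755] = 8.523912
  V(1,0) = exp(-r*dt) * [p*0.000000 + (1-p)*1.763500] = 0.859066
  V(1,1) = exp(-r*dt) * [p*1.763500 + (1-p)*8.523912] = 5.035131
  V(0,0) = exp(-r*dt) * [p*0.859066 + (1-p)*5.035131] = 2.882852

Answer: Price = V(0,0) = 2.8829


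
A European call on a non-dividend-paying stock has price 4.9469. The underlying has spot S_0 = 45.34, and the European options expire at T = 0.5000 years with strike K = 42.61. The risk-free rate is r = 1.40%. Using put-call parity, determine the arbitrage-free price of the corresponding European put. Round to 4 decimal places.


Answer: Put price = 1.9197

Derivation:
Put-call parity: C - P = S_0 * exp(-qT) - K * exp(-rT).
S_0 * exp(-qT) = 45.3400 * 1.00000000 = 45.34000000
K * exp(-rT) = 42.6100 * 0.99302444 = 42.31277151
P = C - S*exp(-qT) + K*exp(-rT)
P = 4.9469 - 45.34000000 + 42.31277151 = 1.9197


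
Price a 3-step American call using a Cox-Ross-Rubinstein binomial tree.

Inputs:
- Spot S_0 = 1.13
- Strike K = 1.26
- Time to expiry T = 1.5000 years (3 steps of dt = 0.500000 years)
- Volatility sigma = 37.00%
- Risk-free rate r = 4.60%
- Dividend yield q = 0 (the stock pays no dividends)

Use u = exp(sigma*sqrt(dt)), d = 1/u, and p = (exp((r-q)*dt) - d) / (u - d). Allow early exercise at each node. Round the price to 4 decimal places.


dt = T/N = 0.500000
u = exp(sigma*sqrt(dt)) = 1.299045; d = 1/u = 0.769796
p = (exp((r-q)*dt) - d) / (u - d) = 0.478925
Discount per step: exp(-r*dt) = 0.977262
Stock lattice S(k, i) with i counting down-moves:
  k=0: S(0,0) = 1.1300
  k=1: S(1,0) = 1.4679; S(1,1) = 0.8699
  k=2: S(2,0) = 1.9069; S(2,1) = 1.1300; S(2,2) = 0.6696
  k=3: S(3,0) = 2.4771; S(3,1) = 1.4679; S(3,2) = 0.8699; S(3,3) = 0.5155
Terminal payoffs V(N, i) = max(S_T - K, 0):
  V(3,0) = 1.217144; V(3,1) = 0.207921; V(3,2) = 0.000000; V(3,3) = 0.000000
Backward induction: V(k, i) = exp(-r*dt) * [p * V(k+1, i) + (1-p) * V(k+1, i+1)]; then take max(V_cont, immediate exercise) for American.
  V(2,0) = exp(-r*dt) * [p*1.217144 + (1-p)*0.207921] = 0.675545; exercise = 0.646896; V(2,0) = max -> 0.675545
  V(2,1) = exp(-r*dt) * [p*0.207921 + (1-p)*0.000000] = 0.097314; exercise = 0.000000; V(2,1) = max -> 0.097314
  V(2,2) = exp(-r*dt) * [p*0.000000 + (1-p)*0.000000] = 0.000000; exercise = 0.000000; V(2,2) = max -> 0.000000
  V(1,0) = exp(-r*dt) * [p*0.675545 + (1-p)*0.097314] = 0.365734; exercise = 0.207921; V(1,0) = max -> 0.365734
  V(1,1) = exp(-r*dt) * [p*0.097314 + (1-p)*0.000000] = 0.045547; exercise = 0.000000; V(1,1) = max -> 0.045547
  V(0,0) = exp(-r*dt) * [p*0.365734 + (1-p)*0.045547] = 0.194370; exercise = 0.000000; V(0,0) = max -> 0.194370

Answer: Price = V(0,0) = 0.1944


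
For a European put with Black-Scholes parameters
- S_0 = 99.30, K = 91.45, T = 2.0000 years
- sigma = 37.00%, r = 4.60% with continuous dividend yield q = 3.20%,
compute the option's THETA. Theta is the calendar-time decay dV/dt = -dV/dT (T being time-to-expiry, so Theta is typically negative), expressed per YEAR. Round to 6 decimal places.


Answer: Theta = -3.300022

Derivation:
d1 = 0.4725254371; d2 = -0.0507335810
phi(d1) = 0.3568004284; exp(-qT) = 0.9380049995; exp(-rT) = 0.9121051495
Theta = -S*exp(-qT)*phi(d1)*sigma/(2*sqrt(T)) + r*K*exp(-rT)*N(-d2) - q*S*exp(-qT)*N(-d1)
N(-d1) = 0.3182758949; N(-d2) = 0.5202310913; sqrt(T) = 1.4142135624
Term 1 = -99.3000 * 0.9380049995 * 0.3568004284 * 0.3700 / (2 * 1.4142135624) = -4.3474690545
Term 2 = 0.0460 * 91.4500 * 0.9121051495 * 0.5202310913 = 1.9961021072
Term 3 = -0.0320 * 99.3000 * 0.9380049995 * 0.3182758949 = -0.9486546239
Theta = -4.3474690545 + (1.9961021072) + (-0.9486546239) = -3.300022


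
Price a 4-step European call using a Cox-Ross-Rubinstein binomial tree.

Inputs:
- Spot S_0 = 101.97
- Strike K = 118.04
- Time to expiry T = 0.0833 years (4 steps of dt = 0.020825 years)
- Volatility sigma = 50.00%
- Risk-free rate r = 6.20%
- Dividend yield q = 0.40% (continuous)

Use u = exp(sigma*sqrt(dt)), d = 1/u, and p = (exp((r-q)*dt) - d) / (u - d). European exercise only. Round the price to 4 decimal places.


dt = T/N = 0.020825
u = exp(sigma*sqrt(dt)) = 1.074821; d = 1/u = 0.930387
p = (exp((r-q)*dt) - d) / (u - d) = 0.490337
Discount per step: exp(-r*dt) = 0.998710
Stock lattice S(k, i) with i counting down-moves:
  k=0: S(0,0) = 101.9700
  k=1: S(1,0) = 109.5995; S(1,1) = 94.8716
  k=2: S(2,0) = 117.7999; S(2,1) = 101.9700; S(2,2) = 88.2673
  k=3: S(3,0) = 126.6138; S(3,1) = 109.5995; S(3,2) = 94.8716; S(3,3) = 82.1228
  k=4: S(4,0) = 136.0872; S(4,1) = 117.7999; S(4,2) = 101.9700; S(4,3) = 88.2673; S(4,4) = 76.4060
Terminal payoffs V(N, i) = max(S_T - K, 0):
  V(4,0) = 18.047226; V(4,1) = 0.000000; V(4,2) = 0.000000; V(4,3) = 0.000000; V(4,4) = 0.000000
Backward induction: V(k, i) = exp(-r*dt) * [p * V(k+1, i) + (1-p) * V(k+1, i+1)].
  V(3,0) = exp(-r*dt) * [p*18.047226 + (1-p)*0.000000] = 8.837803
  V(3,1) = exp(-r*dt) * [p*0.000000 + (1-p)*0.000000] = 0.000000
  V(3,2) = exp(-r*dt) * [p*0.000000 + (1-p)*0.000000] = 0.000000
  V(3,3) = exp(-r*dt) * [p*0.000000 + (1-p)*0.000000] = 0.000000
  V(2,0) = exp(-r*dt) * [p*8.837803 + (1-p)*0.000000] = 4.327910
  V(2,1) = exp(-r*dt) * [p*0.000000 + (1-p)*0.000000] = 0.000000
  V(2,2) = exp(-r*dt) * [p*0.000000 + (1-p)*0.000000] = 0.000000
  V(1,0) = exp(-r*dt) * [p*4.327910 + (1-p)*0.000000] = 2.119396
  V(1,1) = exp(-r*dt) * [p*0.000000 + (1-p)*0.000000] = 0.000000
  V(0,0) = exp(-r*dt) * [p*2.119396 + (1-p)*0.000000] = 1.037877

Answer: Price = V(0,0) = 1.0379


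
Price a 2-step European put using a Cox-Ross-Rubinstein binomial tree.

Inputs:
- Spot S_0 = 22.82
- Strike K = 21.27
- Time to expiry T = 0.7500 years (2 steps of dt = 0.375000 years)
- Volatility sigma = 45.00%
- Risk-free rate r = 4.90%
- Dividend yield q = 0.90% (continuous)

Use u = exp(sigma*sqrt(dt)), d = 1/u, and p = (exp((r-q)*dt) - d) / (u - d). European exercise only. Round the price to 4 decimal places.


Answer: Price = V(0,0) = 2.2937

Derivation:
dt = T/N = 0.375000
u = exp(sigma*sqrt(dt)) = 1.317278; d = 1/u = 0.759141
p = (exp((r-q)*dt) - d) / (u - d) = 0.458618
Discount per step: exp(-r*dt) = 0.981793
Stock lattice S(k, i) with i counting down-moves:
  k=0: S(0,0) = 22.8200
  k=1: S(1,0) = 30.0603; S(1,1) = 17.3236
  k=2: S(2,0) = 39.5978; S(2,1) = 22.8200; S(2,2) = 13.1511
Terminal payoffs V(N, i) = max(K - S_T, 0):
  V(2,0) = 0.000000; V(2,1) = 0.000000; V(2,2) = 8.118943
Backward induction: V(k, i) = exp(-r*dt) * [p * V(k+1, i) + (1-p) * V(k+1, i+1)].
  V(1,0) = exp(-r*dt) * [p*0.000000 + (1-p)*0.000000] = 0.000000
  V(1,1) = exp(-r*dt) * [p*0.000000 + (1-p)*8.118943] = 4.315417
  V(0,0) = exp(-r*dt) * [p*0.000000 + (1-p)*4.315417] = 2.293750


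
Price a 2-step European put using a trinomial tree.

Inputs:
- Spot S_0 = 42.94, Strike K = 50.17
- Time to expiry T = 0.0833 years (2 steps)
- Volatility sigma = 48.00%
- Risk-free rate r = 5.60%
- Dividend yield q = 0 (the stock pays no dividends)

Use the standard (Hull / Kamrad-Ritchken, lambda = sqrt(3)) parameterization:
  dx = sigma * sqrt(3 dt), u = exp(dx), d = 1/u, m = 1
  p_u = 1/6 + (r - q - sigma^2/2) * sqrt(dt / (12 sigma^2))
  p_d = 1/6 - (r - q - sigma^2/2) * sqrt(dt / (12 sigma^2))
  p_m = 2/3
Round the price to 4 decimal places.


dt = T/N = 0.041650; dx = sigma*sqrt(3*dt) = 0.169672
u = exp(dx) = 1.184916; d = 1/u = 0.843942
p_u = 0.159401, p_m = 0.666667, p_d = 0.173933
Discount per step: exp(-r*dt) = 0.997670
Stock lattice S(k, j) with j the centered position index:
  k=0: S(0,+0) = 42.9400
  k=1: S(1,-1) = 36.2389; S(1,+0) = 42.9400; S(1,+1) = 50.8803
  k=2: S(2,-2) = 30.5835; S(2,-1) = 36.2389; S(2,+0) = 42.9400; S(2,+1) = 50.8803; S(2,+2) = 60.2888
Terminal payoffs V(N, j) = max(K - S_T, 0):
  V(2,-2) = 19.586507; V(2,-1) = 13.931137; V(2,+0) = 7.230000; V(2,+1) = 0.000000; V(2,+2) = 0.000000
Backward induction: V(k, j) = exp(-r*dt) * [p_u * V(k+1, j+1) + p_m * V(k+1, j) + p_d * V(k+1, j-1)]
  V(1,-1) = exp(-r*dt) * [p_u*7.230000 + p_m*13.931137 + p_d*19.586507] = 13.814367
  V(1,+0) = exp(-r*dt) * [p_u*0.000000 + p_m*7.230000 + p_d*13.931137] = 7.226206
  V(1,+1) = exp(-r*dt) * [p_u*0.000000 + p_m*0.000000 + p_d*7.230000] = 1.254604
  V(0,+0) = exp(-r*dt) * [p_u*1.254604 + p_m*7.226206 + p_d*13.814367] = 7.402939

Answer: Price = V(0,0) = 7.4029


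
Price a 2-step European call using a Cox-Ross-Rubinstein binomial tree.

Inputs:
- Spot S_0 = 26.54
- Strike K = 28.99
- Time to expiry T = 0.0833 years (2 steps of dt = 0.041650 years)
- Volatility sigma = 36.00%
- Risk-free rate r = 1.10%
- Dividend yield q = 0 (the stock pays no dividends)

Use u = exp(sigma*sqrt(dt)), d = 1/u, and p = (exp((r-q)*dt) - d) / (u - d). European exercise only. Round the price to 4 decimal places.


Answer: Price = V(0,0) = 0.4111

Derivation:
dt = T/N = 0.041650
u = exp(sigma*sqrt(dt)) = 1.076236; d = 1/u = 0.929164
p = (exp((r-q)*dt) - d) / (u - d) = 0.484757
Discount per step: exp(-r*dt) = 0.999542
Stock lattice S(k, i) with i counting down-moves:
  k=0: S(0,0) = 26.5400
  k=1: S(1,0) = 28.5633; S(1,1) = 24.6600
  k=2: S(2,0) = 30.7409; S(2,1) = 26.5400; S(2,2) = 22.9132
Terminal payoffs V(N, i) = max(S_T - K, 0):
  V(2,0) = 1.750869; V(2,1) = 0.000000; V(2,2) = 0.000000
Backward induction: V(k, i) = exp(-r*dt) * [p * V(k+1, i) + (1-p) * V(k+1, i+1)].
  V(1,0) = exp(-r*dt) * [p*1.750869 + (1-p)*0.000000] = 0.848357
  V(1,1) = exp(-r*dt) * [p*0.000000 + (1-p)*0.000000] = 0.000000
  V(0,0) = exp(-r*dt) * [p*0.848357 + (1-p)*0.000000] = 0.411058


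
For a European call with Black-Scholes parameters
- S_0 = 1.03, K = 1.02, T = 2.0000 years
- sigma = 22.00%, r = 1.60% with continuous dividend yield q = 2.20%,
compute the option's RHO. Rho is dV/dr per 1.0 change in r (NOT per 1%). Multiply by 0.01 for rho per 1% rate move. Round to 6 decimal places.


Answer: Rho = 0.860140

Derivation:
d1 = 0.1483515650; d2 = -0.1627754187
phi(d1) = 0.3945763479; exp(-qT) = 0.9569539575; exp(-rT) = 0.9685065821
N(d2) = 0.4353476316
Rho = K*T*exp(-rT)*N(d2) = 1.0200 * 2.0000 * 0.9685065821 * 0.4353476316 = 0.860140


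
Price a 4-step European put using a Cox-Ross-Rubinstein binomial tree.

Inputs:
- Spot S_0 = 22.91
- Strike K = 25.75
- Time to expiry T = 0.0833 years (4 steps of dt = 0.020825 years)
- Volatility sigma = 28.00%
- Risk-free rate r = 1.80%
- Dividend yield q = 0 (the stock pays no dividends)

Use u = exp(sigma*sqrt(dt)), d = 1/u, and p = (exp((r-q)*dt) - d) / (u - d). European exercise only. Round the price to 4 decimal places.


dt = T/N = 0.020825
u = exp(sigma*sqrt(dt)) = 1.041234; d = 1/u = 0.960399
p = (exp((r-q)*dt) - d) / (u - d) = 0.494538
Discount per step: exp(-r*dt) = 0.999625
Stock lattice S(k, i) with i counting down-moves:
  k=0: S(0,0) = 22.9100
  k=1: S(1,0) = 23.8547; S(1,1) = 22.0027
  k=2: S(2,0) = 24.8383; S(2,1) = 22.9100; S(2,2) = 21.1314
  k=3: S(3,0) = 25.8625; S(3,1) = 23.8547; S(3,2) = 22.0027; S(3,3) = 20.2946
  k=4: S(4,0) = 26.9289; S(4,1) = 24.8383; S(4,2) = 22.9100; S(4,3) = 21.1314; S(4,4) = 19.4909
Terminal payoffs V(N, i) = max(K - S_T, 0):
  V(4,0) = 0.000000; V(4,1) = 0.911711; V(4,2) = 2.840000; V(4,3) = 4.618589; V(4,4) = 6.259099
Backward induction: V(k, i) = exp(-r*dt) * [p * V(k+1, i) + (1-p) * V(k+1, i+1)].
  V(3,0) = exp(-r*dt) * [p*0.000000 + (1-p)*0.911711] = 0.460663
  V(3,1) = exp(-r*dt) * [p*0.911711 + (1-p)*2.840000] = 1.885681
  V(3,2) = exp(-r*dt) * [p*2.840000 + (1-p)*4.618589] = 3.737608
  V(3,3) = exp(-r*dt) * [p*4.618589 + (1-p)*6.259099] = 5.445763
  V(2,0) = exp(-r*dt) * [p*0.460663 + (1-p)*1.885681] = 1.180513
  V(2,1) = exp(-r*dt) * [p*1.885681 + (1-p)*3.737608] = 2.820702
  V(2,2) = exp(-r*dt) * [p*3.737608 + (1-p)*5.445763] = 4.599291
  V(1,0) = exp(-r*dt) * [p*1.180513 + (1-p)*2.820702] = 2.008814
  V(1,1) = exp(-r*dt) * [p*2.820702 + (1-p)*4.599291] = 3.718318
  V(0,0) = exp(-r*dt) * [p*2.008814 + (1-p)*3.718318] = 2.871826

Answer: Price = V(0,0) = 2.8718


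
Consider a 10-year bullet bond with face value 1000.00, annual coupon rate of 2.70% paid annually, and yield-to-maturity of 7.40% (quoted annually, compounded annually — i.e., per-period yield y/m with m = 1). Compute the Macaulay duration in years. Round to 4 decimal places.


Answer: Macaulay duration = 8.5996 years

Derivation:
Coupon per period c = face * coupon_rate / m = 27.000000
Periods per year m = 1; per-period yield y/m = 0.074000
Number of cashflows N = 10
Cashflows (t years, CF_t, discount factor 1/(1+y/m)^(m*t), PV):
  t = 1.0000: CF_t = 27.000000, DF = 0.931099, PV = 25.139665
  t = 2.0000: CF_t = 27.000000, DF = 0.866945, PV = 23.407509
  t = 3.0000: CF_t = 27.000000, DF = 0.807211, PV = 21.794701
  t = 4.0000: CF_t = 27.000000, DF = 0.751593, PV = 20.293018
  t = 5.0000: CF_t = 27.000000, DF = 0.699808, PV = 18.894803
  t = 6.0000: CF_t = 27.000000, DF = 0.651590, PV = 17.592926
  t = 7.0000: CF_t = 27.000000, DF = 0.606694, PV = 16.380750
  t = 8.0000: CF_t = 27.000000, DF = 0.564892, PV = 15.252095
  t = 9.0000: CF_t = 27.000000, DF = 0.525971, PV = 14.201206
  t = 10.0000: CF_t = 1027.000000, DF = 0.489731, PV = 502.953263
Price P = sum_t PV_t = 675.909937
Macaulay numerator sum_t t * PV_t:
  t * PV_t at t = 1.0000: 25.139665
  t * PV_t at t = 2.0000: 46.815018
  t * PV_t at t = 3.0000: 65.384104
  t * PV_t at t = 4.0000: 81.172072
  t * PV_t at t = 5.0000: 94.474013
  t * PV_t at t = 6.0000: 105.557556
  t * PV_t at t = 7.0000: 114.665253
  t * PV_t at t = 8.0000: 122.016763
  t * PV_t at t = 9.0000: 127.810855
  t * PV_t at t = 10.0000: 5029.532629
Macaulay duration D = (sum_t t * PV_t) / P = 5812.567928 / 675.909937 = 8.599619


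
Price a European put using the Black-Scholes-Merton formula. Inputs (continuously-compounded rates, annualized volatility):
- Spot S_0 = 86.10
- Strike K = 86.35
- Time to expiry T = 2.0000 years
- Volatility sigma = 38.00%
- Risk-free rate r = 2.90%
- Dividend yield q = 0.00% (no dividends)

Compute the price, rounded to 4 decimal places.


d1 = (ln(S/K) + (r - q + 0.5*sigma^2) * T) / (sigma * sqrt(T)) = 0.37123219
d2 = d1 - sigma * sqrt(T) = -0.16616896
exp(-rT) = 0.94364995; exp(-qT) = 1.00000000
P = K * exp(-rT) * N(-d2) - S_0 * exp(-qT) * N(-d1)
N(-d1) = 0.35523230; N(-d2) = 0.56598801
P = 86.3500 * 0.94364995 * 0.56598801 - 86.1000 * 1.00000000 * 0.35523230 = 15.5336

Answer: Price = 15.5336


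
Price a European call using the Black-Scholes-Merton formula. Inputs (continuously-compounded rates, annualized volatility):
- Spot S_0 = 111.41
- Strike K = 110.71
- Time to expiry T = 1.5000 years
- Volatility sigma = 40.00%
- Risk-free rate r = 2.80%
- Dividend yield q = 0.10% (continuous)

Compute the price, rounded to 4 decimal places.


Answer: Price = 23.6711

Derivation:
d1 = (ln(S/K) + (r - q + 0.5*sigma^2) * T) / (sigma * sqrt(T)) = 0.34048504
d2 = d1 - sigma * sqrt(T) = -0.14941291
exp(-rT) = 0.95886978; exp(-qT) = 0.99850112
C = S_0 * exp(-qT) * N(d1) - K * exp(-rT) * N(d2)
N(d1) = 0.63325435; N(d2) = 0.44061391
C = 111.4100 * 0.99850112 * 0.63325435 - 110.7100 * 0.95886978 * 0.44061391 = 23.6711


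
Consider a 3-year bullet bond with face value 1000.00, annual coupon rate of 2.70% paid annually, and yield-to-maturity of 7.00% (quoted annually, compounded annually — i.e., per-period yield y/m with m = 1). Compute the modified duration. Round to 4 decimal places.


Answer: Modified duration = 2.7257

Derivation:
Coupon per period c = face * coupon_rate / m = 27.000000
Periods per year m = 1; per-period yield y/m = 0.070000
Number of cashflows N = 3
Cashflows (t years, CF_t, discount factor 1/(1+y/m)^(m*t), PV):
  t = 1.0000: CF_t = 27.000000, DF = 0.934579, PV = 25.233645
  t = 2.0000: CF_t = 27.000000, DF = 0.873439, PV = 23.582846
  t = 3.0000: CF_t = 1027.000000, DF = 0.816298, PV = 838.337920
Price P = sum_t PV_t = 887.154410
First compute Macaulay numerator sum_t t * PV_t:
  t * PV_t at t = 1.0000: 25.233645
  t * PV_t at t = 2.0000: 47.165691
  t * PV_t at t = 3.0000: 2515.013759
Macaulay duration D = 2587.413095 / 887.154410 = 2.916531
Modified duration = D / (1 + y/m) = 2.916531 / (1 + 0.070000) = 2.725730


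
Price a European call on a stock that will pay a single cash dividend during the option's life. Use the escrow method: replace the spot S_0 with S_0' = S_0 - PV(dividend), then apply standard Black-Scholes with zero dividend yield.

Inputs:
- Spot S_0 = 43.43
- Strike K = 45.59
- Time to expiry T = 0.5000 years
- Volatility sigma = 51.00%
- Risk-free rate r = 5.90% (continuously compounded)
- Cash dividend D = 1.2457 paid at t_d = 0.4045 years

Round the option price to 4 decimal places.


PV(D) = D * exp(-r * t_d) = 1.2457 * 0.97641703 = 1.21632269
S_0' = S_0 - PV(D) = 43.4300 - 1.21632269 = 42.21367731
d1 = (ln(S_0'/K) + (r + sigma^2/2)*T) / (sigma*sqrt(T)) = 0.04875122
d2 = d1 - sigma*sqrt(T) = -0.31187324
exp(-rT) = 0.97093088
N(d1) = 0.51944122; N(d2) = 0.37756843
C = S_0' * N(d1) - K * exp(-rT) * N(d2) = 42.21367731 * 0.51944122 - 45.5900 * 0.97093088 * 0.37756843 = 5.2146

Answer: Price = 5.2146


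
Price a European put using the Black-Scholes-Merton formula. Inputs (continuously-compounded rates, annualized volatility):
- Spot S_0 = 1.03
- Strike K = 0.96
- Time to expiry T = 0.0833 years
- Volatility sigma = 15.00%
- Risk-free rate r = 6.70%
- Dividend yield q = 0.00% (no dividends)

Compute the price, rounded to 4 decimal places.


d1 = (ln(S/K) + (r - q + 0.5*sigma^2) * T) / (sigma * sqrt(T)) = 1.77626212
d2 = d1 - sigma * sqrt(T) = 1.73296952
exp(-rT) = 0.99443445; exp(-qT) = 1.00000000
P = K * exp(-rT) * N(-d2) - S_0 * exp(-qT) * N(-d1)
N(-d1) = 0.03784486; N(-d2) = 0.04155054
P = 0.9600 * 0.99443445 * 0.04155054 - 1.0300 * 1.00000000 * 0.03784486 = 0.0007

Answer: Price = 0.0007


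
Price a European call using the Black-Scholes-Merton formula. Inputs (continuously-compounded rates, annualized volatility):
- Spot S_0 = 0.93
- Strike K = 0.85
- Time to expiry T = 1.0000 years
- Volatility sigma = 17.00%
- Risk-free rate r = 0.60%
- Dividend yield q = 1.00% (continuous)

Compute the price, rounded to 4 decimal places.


Answer: Price = 0.1052

Derivation:
d1 = (ln(S/K) + (r - q + 0.5*sigma^2) * T) / (sigma * sqrt(T)) = 0.59057786
d2 = d1 - sigma * sqrt(T) = 0.42057786
exp(-rT) = 0.99401796; exp(-qT) = 0.99004983
C = S_0 * exp(-qT) * N(d1) - K * exp(-rT) * N(d2)
N(d1) = 0.72259835; N(d2) = 0.66296832
C = 0.9300 * 0.99004983 * 0.72259835 - 0.8500 * 0.99401796 * 0.66296832 = 0.1052


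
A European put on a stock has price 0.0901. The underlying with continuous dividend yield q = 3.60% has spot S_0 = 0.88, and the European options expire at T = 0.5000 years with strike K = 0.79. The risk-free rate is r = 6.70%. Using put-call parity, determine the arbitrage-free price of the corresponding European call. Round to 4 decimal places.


Put-call parity: C - P = S_0 * exp(-qT) - K * exp(-rT).
S_0 * exp(-qT) = 0.8800 * 0.98216103 = 0.86430171
K * exp(-rT) = 0.7900 * 0.96705491 = 0.76397338
C = P + S*exp(-qT) - K*exp(-rT)
C = 0.0901 + 0.86430171 - 0.76397338 = 0.1904

Answer: Call price = 0.1904


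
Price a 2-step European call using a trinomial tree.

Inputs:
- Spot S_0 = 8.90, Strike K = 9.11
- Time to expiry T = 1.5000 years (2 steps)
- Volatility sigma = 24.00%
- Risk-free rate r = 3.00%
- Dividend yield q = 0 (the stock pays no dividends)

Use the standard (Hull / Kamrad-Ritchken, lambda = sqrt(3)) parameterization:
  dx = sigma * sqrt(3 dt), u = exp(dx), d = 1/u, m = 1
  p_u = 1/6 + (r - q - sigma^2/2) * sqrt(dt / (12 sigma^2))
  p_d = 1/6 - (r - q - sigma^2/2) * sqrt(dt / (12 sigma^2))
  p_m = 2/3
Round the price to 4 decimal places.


Answer: Price = V(0,0) = 1.0278

Derivation:
dt = T/N = 0.750000; dx = sigma*sqrt(3*dt) = 0.360000
u = exp(dx) = 1.433329; d = 1/u = 0.697676
p_u = 0.167917, p_m = 0.666667, p_d = 0.165417
Discount per step: exp(-r*dt) = 0.977751
Stock lattice S(k, j) with j the centered position index:
  k=0: S(0,+0) = 8.9000
  k=1: S(1,-1) = 6.2093; S(1,+0) = 8.9000; S(1,+1) = 12.7566
  k=2: S(2,-2) = 4.3321; S(2,-1) = 6.2093; S(2,+0) = 8.9000; S(2,+1) = 12.7566; S(2,+2) = 18.2845
Terminal payoffs V(N, j) = max(S_T - K, 0):
  V(2,-2) = 0.000000; V(2,-1) = 0.000000; V(2,+0) = 0.000000; V(2,+1) = 3.646632; V(2,+2) = 9.174456
Backward induction: V(k, j) = exp(-r*dt) * [p_u * V(k+1, j+1) + p_m * V(k+1, j) + p_d * V(k+1, j-1)]
  V(1,-1) = exp(-r*dt) * [p_u*0.000000 + p_m*0.000000 + p_d*0.000000] = 0.000000
  V(1,+0) = exp(-r*dt) * [p_u*3.646632 + p_m*0.000000 + p_d*0.000000] = 0.598707
  V(1,+1) = exp(-r*dt) * [p_u*9.174456 + p_m*3.646632 + p_d*0.000000] = 3.883268
  V(0,+0) = exp(-r*dt) * [p_u*3.883268 + p_m*0.598707 + p_d*0.000000] = 1.027815


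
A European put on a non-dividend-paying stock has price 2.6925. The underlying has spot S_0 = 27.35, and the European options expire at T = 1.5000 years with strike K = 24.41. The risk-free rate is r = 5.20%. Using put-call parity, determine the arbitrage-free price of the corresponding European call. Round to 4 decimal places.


Answer: Call price = 7.4641

Derivation:
Put-call parity: C - P = S_0 * exp(-qT) - K * exp(-rT).
S_0 * exp(-qT) = 27.3500 * 1.00000000 = 27.35000000
K * exp(-rT) = 24.4100 * 0.92496443 = 22.57838165
C = P + S*exp(-qT) - K*exp(-rT)
C = 2.6925 + 27.35000000 - 22.57838165 = 7.4641


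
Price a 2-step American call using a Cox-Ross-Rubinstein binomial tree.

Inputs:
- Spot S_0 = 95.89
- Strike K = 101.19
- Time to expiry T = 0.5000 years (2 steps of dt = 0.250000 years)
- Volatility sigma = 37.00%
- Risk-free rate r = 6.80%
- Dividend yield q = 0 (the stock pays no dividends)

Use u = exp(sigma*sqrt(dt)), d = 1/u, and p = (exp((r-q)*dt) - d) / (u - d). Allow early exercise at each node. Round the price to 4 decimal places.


Answer: Price = V(0,0) = 9.0922

Derivation:
dt = T/N = 0.250000
u = exp(sigma*sqrt(dt)) = 1.203218; d = 1/u = 0.831104
p = (exp((r-q)*dt) - d) / (u - d) = 0.499957
Discount per step: exp(-r*dt) = 0.983144
Stock lattice S(k, i) with i counting down-moves:
  k=0: S(0,0) = 95.8900
  k=1: S(1,0) = 115.3766; S(1,1) = 79.6946
  k=2: S(2,0) = 138.8233; S(2,1) = 95.8900; S(2,2) = 66.2345
Terminal payoffs V(N, i) = max(S_T - K, 0):
  V(2,0) = 37.633272; V(2,1) = 0.000000; V(2,2) = 0.000000
Backward induction: V(k, i) = exp(-r*dt) * [p * V(k+1, i) + (1-p) * V(k+1, i+1)]; then take max(V_cont, immediate exercise) for American.
  V(1,0) = exp(-r*dt) * [p*37.633272 + (1-p)*0.000000] = 18.497862; exercise = 14.186616; V(1,0) = max -> 18.497862
  V(1,1) = exp(-r*dt) * [p*0.000000 + (1-p)*0.000000] = 0.000000; exercise = 0.000000; V(1,1) = max -> 0.000000
  V(0,0) = exp(-r*dt) * [p*18.497862 + (1-p)*0.000000] = 9.092244; exercise = 0.000000; V(0,0) = max -> 9.092244


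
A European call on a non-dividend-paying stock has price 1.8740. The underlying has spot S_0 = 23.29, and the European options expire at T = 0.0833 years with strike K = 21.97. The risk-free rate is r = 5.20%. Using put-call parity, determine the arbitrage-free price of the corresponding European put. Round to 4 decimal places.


Answer: Put price = 0.4590

Derivation:
Put-call parity: C - P = S_0 * exp(-qT) - K * exp(-rT).
S_0 * exp(-qT) = 23.2900 * 1.00000000 = 23.29000000
K * exp(-rT) = 21.9700 * 0.99567777 = 21.87504056
P = C - S*exp(-qT) + K*exp(-rT)
P = 1.8740 - 23.29000000 + 21.87504056 = 0.4590


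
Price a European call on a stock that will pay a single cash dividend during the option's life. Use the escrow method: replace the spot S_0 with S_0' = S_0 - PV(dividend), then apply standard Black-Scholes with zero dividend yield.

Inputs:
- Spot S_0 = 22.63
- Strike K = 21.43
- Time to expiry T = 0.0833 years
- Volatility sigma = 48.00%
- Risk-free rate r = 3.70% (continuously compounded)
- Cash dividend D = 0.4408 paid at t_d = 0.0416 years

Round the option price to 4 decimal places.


PV(D) = D * exp(-r * t_d) = 0.4408 * 0.99846198 = 0.44012204
S_0' = S_0 - PV(D) = 22.6300 - 0.44012204 = 22.18987796
d1 = (ln(S_0'/K) + (r + sigma^2/2)*T) / (sigma*sqrt(T)) = 0.34303407
d2 = d1 - sigma*sqrt(T) = 0.20449772
exp(-rT) = 0.99692264
N(d1) = 0.63421359; N(d2) = 0.58101771
C = S_0' * N(d1) - K * exp(-rT) * N(d2) = 22.18987796 * 0.63421359 - 21.4300 * 0.99692264 * 0.58101771 = 1.6602

Answer: Price = 1.6602


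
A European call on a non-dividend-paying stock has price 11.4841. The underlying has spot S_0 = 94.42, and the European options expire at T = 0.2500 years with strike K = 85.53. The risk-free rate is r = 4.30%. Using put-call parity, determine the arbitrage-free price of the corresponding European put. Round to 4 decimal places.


Put-call parity: C - P = S_0 * exp(-qT) - K * exp(-rT).
S_0 * exp(-qT) = 94.4200 * 1.00000000 = 94.42000000
K * exp(-rT) = 85.5300 * 0.98930757 = 84.61547687
P = C - S*exp(-qT) + K*exp(-rT)
P = 11.4841 - 94.42000000 + 84.61547687 = 1.6796

Answer: Put price = 1.6796


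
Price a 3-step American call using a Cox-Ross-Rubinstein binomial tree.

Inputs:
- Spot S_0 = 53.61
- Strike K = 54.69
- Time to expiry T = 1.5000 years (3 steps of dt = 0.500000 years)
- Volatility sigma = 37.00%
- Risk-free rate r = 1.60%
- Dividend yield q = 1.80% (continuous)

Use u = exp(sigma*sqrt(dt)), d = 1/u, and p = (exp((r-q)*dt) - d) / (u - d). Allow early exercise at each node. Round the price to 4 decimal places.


dt = T/N = 0.500000
u = exp(sigma*sqrt(dt)) = 1.299045; d = 1/u = 0.769796
p = (exp((r-q)*dt) - d) / (u - d) = 0.433075
Discount per step: exp(-r*dt) = 0.992032
Stock lattice S(k, i) with i counting down-moves:
  k=0: S(0,0) = 53.6100
  k=1: S(1,0) = 69.6418; S(1,1) = 41.2688
  k=2: S(2,0) = 90.4679; S(2,1) = 53.6100; S(2,2) = 31.7685
  k=3: S(3,0) = 117.5218; S(3,1) = 69.6418; S(3,2) = 41.2688; S(3,3) = 24.4553
Terminal payoffs V(N, i) = max(S_T - K, 0):
  V(3,0) = 62.831835; V(3,1) = 14.951811; V(3,2) = 0.000000; V(3,3) = 0.000000
Backward induction: V(k, i) = exp(-r*dt) * [p * V(k+1, i) + (1-p) * V(k+1, i+1)]; then take max(V_cont, immediate exercise) for American.
  V(2,0) = exp(-r*dt) * [p*62.831835 + (1-p)*14.951811] = 35.403076; exercise = 35.777859; V(2,0) = max -> 35.777859
  V(2,1) = exp(-r*dt) * [p*14.951811 + (1-p)*0.000000] = 6.423655; exercise = 0.000000; V(2,1) = max -> 6.423655
  V(2,2) = exp(-r*dt) * [p*0.000000 + (1-p)*0.000000] = 0.000000; exercise = 0.000000; V(2,2) = max -> 0.000000
  V(1,0) = exp(-r*dt) * [p*35.777859 + (1-p)*6.423655] = 18.983738; exercise = 14.951811; V(1,0) = max -> 18.983738
  V(1,1) = exp(-r*dt) * [p*6.423655 + (1-p)*0.000000] = 2.759756; exercise = 0.000000; V(1,1) = max -> 2.759756
  V(0,0) = exp(-r*dt) * [p*18.983738 + (1-p)*2.759756] = 9.707976; exercise = 0.000000; V(0,0) = max -> 9.707976

Answer: Price = V(0,0) = 9.7080


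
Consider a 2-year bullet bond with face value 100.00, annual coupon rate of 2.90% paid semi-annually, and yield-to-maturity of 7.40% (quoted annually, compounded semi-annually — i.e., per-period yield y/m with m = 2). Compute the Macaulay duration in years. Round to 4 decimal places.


Coupon per period c = face * coupon_rate / m = 1.450000
Periods per year m = 2; per-period yield y/m = 0.037000
Number of cashflows N = 4
Cashflows (t years, CF_t, discount factor 1/(1+y/m)^(m*t), PV):
  t = 0.5000: CF_t = 1.450000, DF = 0.964320, PV = 1.398264
  t = 1.0000: CF_t = 1.450000, DF = 0.929913, PV = 1.348374
  t = 1.5000: CF_t = 1.450000, DF = 0.896734, PV = 1.300265
  t = 2.0000: CF_t = 101.450000, DF = 0.864739, PV = 87.727757
Price P = sum_t PV_t = 91.774660
Macaulay numerator sum_t t * PV_t:
  t * PV_t at t = 0.5000: 0.699132
  t * PV_t at t = 1.0000: 1.348374
  t * PV_t at t = 1.5000: 1.950397
  t * PV_t at t = 2.0000: 175.455514
Macaulay duration D = (sum_t t * PV_t) / P = 179.453417 / 91.774660 = 1.955370

Answer: Macaulay duration = 1.9554 years


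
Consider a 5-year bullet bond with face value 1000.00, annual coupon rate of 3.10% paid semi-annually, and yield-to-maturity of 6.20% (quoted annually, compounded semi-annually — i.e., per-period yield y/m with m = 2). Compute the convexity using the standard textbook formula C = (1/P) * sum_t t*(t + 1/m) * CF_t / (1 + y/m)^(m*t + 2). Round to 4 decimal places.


Coupon per period c = face * coupon_rate / m = 15.500000
Periods per year m = 2; per-period yield y/m = 0.031000
Number of cashflows N = 10
Cashflows (t years, CF_t, discount factor 1/(1+y/m)^(m*t), PV):
  t = 0.5000: CF_t = 15.500000, DF = 0.969932, PV = 15.033948
  t = 1.0000: CF_t = 15.500000, DF = 0.940768, PV = 14.581908
  t = 1.5000: CF_t = 15.500000, DF = 0.912481, PV = 14.143461
  t = 2.0000: CF_t = 15.500000, DF = 0.885045, PV = 13.718197
  t = 2.5000: CF_t = 15.500000, DF = 0.858434, PV = 13.305720
  t = 3.0000: CF_t = 15.500000, DF = 0.832622, PV = 12.905645
  t = 3.5000: CF_t = 15.500000, DF = 0.807587, PV = 12.517599
  t = 4.0000: CF_t = 15.500000, DF = 0.783305, PV = 12.141221
  t = 4.5000: CF_t = 15.500000, DF = 0.759752, PV = 11.776160
  t = 5.0000: CF_t = 1015.500000, DF = 0.736908, PV = 748.330205
Price P = sum_t PV_t = 868.454064
Convexity numerator sum_t t*(t + 1/m) * CF_t / (1+y/m)^(m*t + 2):
  t = 0.5000: term = 7.071731
  t = 1.0000: term = 20.577296
  t = 1.5000: term = 39.917159
  t = 2.0000: term = 64.528224
  t = 2.5000: term = 93.881994
  t = 3.0000: term = 127.482824
  t = 3.5000: term = 164.866245
  t = 4.0000: term = 205.597368
  t = 4.5000: term = 249.269360
  t = 5.0000: term = 19360.146448
Convexity = (1/P) * sum = 20333.338648 / 868.454064 = 23.413258

Answer: Convexity = 23.4133


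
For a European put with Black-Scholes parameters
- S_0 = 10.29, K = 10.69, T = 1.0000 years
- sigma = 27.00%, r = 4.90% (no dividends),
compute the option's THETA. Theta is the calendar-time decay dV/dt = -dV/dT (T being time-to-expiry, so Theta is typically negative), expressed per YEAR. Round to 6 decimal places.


d1 = 0.1752363882; d2 = -0.0947636118
phi(d1) = 0.3928637462; exp(-qT) = 1.0000000000; exp(-rT) = 0.9521811297
Theta = -S*exp(-qT)*phi(d1)*sigma/(2*sqrt(T)) + r*K*exp(-rT)*N(-d2) - q*S*exp(-qT)*N(-d1)
N(-d1) = 0.4304469465; N(-d2) = 0.5377487048; sqrt(T) = 1.0000000000
Term 1 = -10.2900 * 1.0000000000 * 0.3928637462 * 0.2700 / (2 * 1.0000000000) = -0.5457466730
Term 2 = 0.0490 * 10.6900 * 0.9521811297 * 0.5377487048 = 0.2682086182
Term 3 = 0 (no dividend yield, q = 0)
Theta = -0.5457466730 + (0.2682086182) + (0.0000000000) = -0.277538

Answer: Theta = -0.277538


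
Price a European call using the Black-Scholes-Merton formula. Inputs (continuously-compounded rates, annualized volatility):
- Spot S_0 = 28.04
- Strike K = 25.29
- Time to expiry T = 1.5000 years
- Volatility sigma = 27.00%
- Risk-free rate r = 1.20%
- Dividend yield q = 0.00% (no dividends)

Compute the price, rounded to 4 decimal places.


Answer: Price = 5.3010

Derivation:
d1 = (ln(S/K) + (r - q + 0.5*sigma^2) * T) / (sigma * sqrt(T)) = 0.53192636
d2 = d1 - sigma * sqrt(T) = 0.20124524
exp(-rT) = 0.98216103; exp(-qT) = 1.00000000
C = S_0 * exp(-qT) * N(d1) - K * exp(-rT) * N(d2)
N(d1) = 0.70261150; N(d2) = 0.57974659
C = 28.0400 * 1.00000000 * 0.70261150 - 25.2900 * 0.98216103 * 0.57974659 = 5.3010


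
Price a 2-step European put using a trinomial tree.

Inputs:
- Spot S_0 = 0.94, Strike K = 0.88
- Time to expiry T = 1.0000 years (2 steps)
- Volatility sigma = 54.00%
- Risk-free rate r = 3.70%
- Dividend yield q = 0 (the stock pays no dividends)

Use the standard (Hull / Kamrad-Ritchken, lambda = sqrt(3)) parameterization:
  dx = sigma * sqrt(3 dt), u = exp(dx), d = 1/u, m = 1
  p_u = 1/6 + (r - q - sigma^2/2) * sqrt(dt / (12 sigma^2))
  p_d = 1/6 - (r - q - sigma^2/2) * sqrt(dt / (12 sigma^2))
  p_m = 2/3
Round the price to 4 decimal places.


Answer: Price = V(0,0) = 0.1316

Derivation:
dt = T/N = 0.500000; dx = sigma*sqrt(3*dt) = 0.661362
u = exp(dx) = 1.937430; d = 1/u = 0.516148
p_u = 0.125539, p_m = 0.666667, p_d = 0.207794
Discount per step: exp(-r*dt) = 0.981670
Stock lattice S(k, j) with j the centered position index:
  k=0: S(0,+0) = 0.9400
  k=1: S(1,-1) = 0.4852; S(1,+0) = 0.9400; S(1,+1) = 1.8212
  k=2: S(2,-2) = 0.2504; S(2,-1) = 0.4852; S(2,+0) = 0.9400; S(2,+1) = 1.8212; S(2,+2) = 3.5284
Terminal payoffs V(N, j) = max(K - S_T, 0):
  V(2,-2) = 0.629576; V(2,-1) = 0.394821; V(2,+0) = 0.000000; V(2,+1) = 0.000000; V(2,+2) = 0.000000
Backward induction: V(k, j) = exp(-r*dt) * [p_u * V(k+1, j+1) + p_m * V(k+1, j) + p_d * V(k+1, j-1)]
  V(1,-1) = exp(-r*dt) * [p_u*0.000000 + p_m*0.394821 + p_d*0.629576] = 0.386813
  V(1,+0) = exp(-r*dt) * [p_u*0.000000 + p_m*0.000000 + p_d*0.394821] = 0.080538
  V(1,+1) = exp(-r*dt) * [p_u*0.000000 + p_m*0.000000 + p_d*0.000000] = 0.000000
  V(0,+0) = exp(-r*dt) * [p_u*0.000000 + p_m*0.080538 + p_d*0.386813] = 0.131612


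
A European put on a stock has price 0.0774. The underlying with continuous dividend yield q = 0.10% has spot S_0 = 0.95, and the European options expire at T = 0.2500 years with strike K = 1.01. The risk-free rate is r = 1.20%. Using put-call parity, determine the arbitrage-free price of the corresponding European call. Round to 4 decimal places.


Answer: Call price = 0.0202

Derivation:
Put-call parity: C - P = S_0 * exp(-qT) - K * exp(-rT).
S_0 * exp(-qT) = 0.9500 * 0.99975003 = 0.94976253
K * exp(-rT) = 1.0100 * 0.99700450 = 1.00697454
C = P + S*exp(-qT) - K*exp(-rT)
C = 0.0774 + 0.94976253 - 1.00697454 = 0.0202


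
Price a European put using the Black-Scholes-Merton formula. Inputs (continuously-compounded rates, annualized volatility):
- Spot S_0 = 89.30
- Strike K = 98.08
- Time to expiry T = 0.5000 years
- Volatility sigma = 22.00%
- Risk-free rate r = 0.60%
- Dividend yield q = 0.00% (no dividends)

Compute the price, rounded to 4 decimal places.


Answer: Price = 11.0003

Derivation:
d1 = (ln(S/K) + (r - q + 0.5*sigma^2) * T) / (sigma * sqrt(T)) = -0.50578695
d2 = d1 - sigma * sqrt(T) = -0.66135044
exp(-rT) = 0.99700450; exp(-qT) = 1.00000000
P = K * exp(-rT) * N(-d2) - S_0 * exp(-qT) * N(-d1)
N(-d1) = 0.69349689; N(-d2) = 0.74580620
P = 98.0800 * 0.99700450 * 0.74580620 - 89.3000 * 1.00000000 * 0.69349689 = 11.0003


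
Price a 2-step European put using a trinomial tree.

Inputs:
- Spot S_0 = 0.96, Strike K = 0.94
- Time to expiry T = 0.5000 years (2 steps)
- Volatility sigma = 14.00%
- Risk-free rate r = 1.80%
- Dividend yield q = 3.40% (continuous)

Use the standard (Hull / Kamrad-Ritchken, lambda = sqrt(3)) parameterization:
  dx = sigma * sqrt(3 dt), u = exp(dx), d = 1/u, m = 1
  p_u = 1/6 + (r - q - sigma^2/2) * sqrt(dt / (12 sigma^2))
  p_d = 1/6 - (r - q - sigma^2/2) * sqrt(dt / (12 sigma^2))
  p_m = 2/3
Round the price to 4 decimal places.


dt = T/N = 0.250000; dx = sigma*sqrt(3*dt) = 0.121244
u = exp(dx) = 1.128900; d = 1/u = 0.885818
p_u = 0.140067, p_m = 0.666667, p_d = 0.193266
Discount per step: exp(-r*dt) = 0.995510
Stock lattice S(k, j) with j the centered position index:
  k=0: S(0,+0) = 0.9600
  k=1: S(1,-1) = 0.8504; S(1,+0) = 0.9600; S(1,+1) = 1.0837
  k=2: S(2,-2) = 0.7533; S(2,-1) = 0.8504; S(2,+0) = 0.9600; S(2,+1) = 1.0837; S(2,+2) = 1.2234
Terminal payoffs V(N, j) = max(K - S_T, 0):
  V(2,-2) = 0.186713; V(2,-1) = 0.089615; V(2,+0) = 0.000000; V(2,+1) = 0.000000; V(2,+2) = 0.000000
Backward induction: V(k, j) = exp(-r*dt) * [p_u * V(k+1, j+1) + p_m * V(k+1, j) + p_d * V(k+1, j-1)]
  V(1,-1) = exp(-r*dt) * [p_u*0.000000 + p_m*0.089615 + p_d*0.186713] = 0.095398
  V(1,+0) = exp(-r*dt) * [p_u*0.000000 + p_m*0.000000 + p_d*0.089615] = 0.017242
  V(1,+1) = exp(-r*dt) * [p_u*0.000000 + p_m*0.000000 + p_d*0.000000] = 0.000000
  V(0,+0) = exp(-r*dt) * [p_u*0.000000 + p_m*0.017242 + p_d*0.095398] = 0.029797

Answer: Price = V(0,0) = 0.0298


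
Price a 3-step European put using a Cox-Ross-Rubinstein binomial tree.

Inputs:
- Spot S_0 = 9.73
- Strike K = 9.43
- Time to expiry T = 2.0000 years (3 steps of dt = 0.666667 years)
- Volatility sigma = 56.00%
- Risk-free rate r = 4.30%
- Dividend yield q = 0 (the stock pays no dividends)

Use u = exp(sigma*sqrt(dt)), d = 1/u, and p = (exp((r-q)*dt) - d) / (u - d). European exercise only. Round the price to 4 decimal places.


dt = T/N = 0.666667
u = exp(sigma*sqrt(dt)) = 1.579705; d = 1/u = 0.633030
p = (exp((r-q)*dt) - d) / (u - d) = 0.418361
Discount per step: exp(-r*dt) = 0.971740
Stock lattice S(k, i) with i counting down-moves:
  k=0: S(0,0) = 9.7300
  k=1: S(1,0) = 15.3705; S(1,1) = 6.1594
  k=2: S(2,0) = 24.2809; S(2,1) = 9.7300; S(2,2) = 3.8991
  k=3: S(3,0) = 38.3567; S(3,1) = 15.3705; S(3,2) = 6.1594; S(3,3) = 2.4682
Terminal payoffs V(N, i) = max(K - S_T, 0):
  V(3,0) = 0.000000; V(3,1) = 0.000000; V(3,2) = 3.270622; V(3,3) = 6.961774
Backward induction: V(k, i) = exp(-r*dt) * [p * V(k+1, i) + (1-p) * V(k+1, i+1)].
  V(2,0) = exp(-r*dt) * [p*0.000000 + (1-p)*0.000000] = 0.000000
  V(2,1) = exp(-r*dt) * [p*0.000000 + (1-p)*3.270622] = 1.848563
  V(2,2) = exp(-r*dt) * [p*3.270622 + (1-p)*6.961774] = 5.264443
  V(1,0) = exp(-r*dt) * [p*0.000000 + (1-p)*1.848563] = 1.044812
  V(1,1) = exp(-r*dt) * [p*1.848563 + (1-p)*5.264443] = 3.726986
  V(0,0) = exp(-r*dt) * [p*1.044812 + (1-p)*3.726986] = 2.531256

Answer: Price = V(0,0) = 2.5313


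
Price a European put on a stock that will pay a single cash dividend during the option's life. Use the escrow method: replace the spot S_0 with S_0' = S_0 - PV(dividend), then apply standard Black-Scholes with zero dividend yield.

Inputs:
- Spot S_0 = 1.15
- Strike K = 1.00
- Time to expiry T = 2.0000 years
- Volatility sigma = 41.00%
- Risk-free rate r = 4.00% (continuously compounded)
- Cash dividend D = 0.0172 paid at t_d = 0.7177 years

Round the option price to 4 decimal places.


PV(D) = D * exp(-r * t_d) = 0.0172 * 0.97170016 = 0.01671324
S_0' = S_0 - PV(D) = 1.1500 - 0.01671324 = 1.13328676
d1 = (ln(S_0'/K) + (r + sigma^2/2)*T) / (sigma*sqrt(T)) = 0.64367766
d2 = d1 - sigma*sqrt(T) = 0.06385010
exp(-rT) = 0.92311635
N(-d1) = 0.25989224; N(-d2) = 0.47454479
P = K * exp(-rT) * N(-d2) - S_0' * N(-d1) = 1.0000 * 0.92311635 * 0.47454479 - 1.13328676 * 0.25989224 = 0.1435

Answer: Price = 0.1435
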